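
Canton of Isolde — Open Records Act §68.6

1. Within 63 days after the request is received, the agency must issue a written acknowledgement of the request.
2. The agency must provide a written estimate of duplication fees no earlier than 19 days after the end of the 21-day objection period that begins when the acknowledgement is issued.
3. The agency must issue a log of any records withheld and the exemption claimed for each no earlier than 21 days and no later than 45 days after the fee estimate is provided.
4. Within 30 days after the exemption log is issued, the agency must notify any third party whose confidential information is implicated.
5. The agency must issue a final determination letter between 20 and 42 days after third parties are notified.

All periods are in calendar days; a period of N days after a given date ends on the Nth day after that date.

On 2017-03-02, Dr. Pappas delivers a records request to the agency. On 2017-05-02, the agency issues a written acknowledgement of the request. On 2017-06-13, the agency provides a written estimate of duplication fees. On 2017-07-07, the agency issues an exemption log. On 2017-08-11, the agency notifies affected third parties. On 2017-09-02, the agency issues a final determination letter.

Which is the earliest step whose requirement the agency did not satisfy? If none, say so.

Step 4

(1) due by 2017-03-02 + 63 days = 2017-05-04; 2017-05-02 is within that limit.
(2) permitted from 2017-05-23 + 19 days = 2017-06-11 onward; 2017-06-13 is on or after that date.
(3) the permitted window runs from 2017-06-13 + 21 = 2017-07-04 to 2017-06-13 + 45 = 2017-07-28; done 2017-07-07, which is between those dates.
(4) due by 2017-07-07 + 30 days = 2017-08-06; done 2017-08-11 — 5 days late.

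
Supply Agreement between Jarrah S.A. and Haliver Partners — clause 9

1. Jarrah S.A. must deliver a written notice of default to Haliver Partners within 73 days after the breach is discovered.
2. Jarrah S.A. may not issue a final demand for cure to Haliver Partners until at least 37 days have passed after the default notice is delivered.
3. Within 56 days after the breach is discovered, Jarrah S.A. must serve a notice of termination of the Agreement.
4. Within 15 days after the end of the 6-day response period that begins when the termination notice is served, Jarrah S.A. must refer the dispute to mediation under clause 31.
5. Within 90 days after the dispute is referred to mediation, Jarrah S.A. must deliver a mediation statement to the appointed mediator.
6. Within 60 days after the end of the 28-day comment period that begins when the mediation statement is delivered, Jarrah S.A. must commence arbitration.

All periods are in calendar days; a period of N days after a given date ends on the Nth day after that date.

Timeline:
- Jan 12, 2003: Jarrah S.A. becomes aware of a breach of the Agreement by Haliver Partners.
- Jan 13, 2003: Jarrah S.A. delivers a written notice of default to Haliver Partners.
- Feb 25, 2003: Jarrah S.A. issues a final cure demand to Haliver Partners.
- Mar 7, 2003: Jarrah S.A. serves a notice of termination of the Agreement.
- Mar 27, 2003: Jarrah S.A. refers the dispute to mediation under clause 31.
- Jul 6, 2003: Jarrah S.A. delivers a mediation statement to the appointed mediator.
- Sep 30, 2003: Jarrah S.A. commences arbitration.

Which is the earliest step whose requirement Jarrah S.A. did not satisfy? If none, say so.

Step 1 — counting 73 days from Jan 12, 2003 (when the breach is discovered) gives a deadline of Mar 26, 2003; Jan 13, 2003 is within that limit.
Step 2 — must wait 37 days from Jan 13, 2003 (when the default notice is delivered), so not before Feb 19, 2003; Feb 25, 2003 is on or after that date.
Step 3 — counting 56 days from Jan 12, 2003 (when the breach is discovered) gives a deadline of Mar 9, 2003; Mar 7, 2003 is within that limit.
Step 4 — counting 15 days from Mar 13, 2003 (end of the 6-day response period, which began when the termination notice is served on Mar 7, 2003) gives a deadline of Mar 28, 2003; completed Mar 27, 2003, before the deadline.
Step 5 — counting 90 days from Mar 27, 2003 (when the dispute is referred to mediation) gives a deadline of Jun 25, 2003; not done until Jul 6, 2003, 11 days after the deadline.
Later steps need not be reached.

Step 5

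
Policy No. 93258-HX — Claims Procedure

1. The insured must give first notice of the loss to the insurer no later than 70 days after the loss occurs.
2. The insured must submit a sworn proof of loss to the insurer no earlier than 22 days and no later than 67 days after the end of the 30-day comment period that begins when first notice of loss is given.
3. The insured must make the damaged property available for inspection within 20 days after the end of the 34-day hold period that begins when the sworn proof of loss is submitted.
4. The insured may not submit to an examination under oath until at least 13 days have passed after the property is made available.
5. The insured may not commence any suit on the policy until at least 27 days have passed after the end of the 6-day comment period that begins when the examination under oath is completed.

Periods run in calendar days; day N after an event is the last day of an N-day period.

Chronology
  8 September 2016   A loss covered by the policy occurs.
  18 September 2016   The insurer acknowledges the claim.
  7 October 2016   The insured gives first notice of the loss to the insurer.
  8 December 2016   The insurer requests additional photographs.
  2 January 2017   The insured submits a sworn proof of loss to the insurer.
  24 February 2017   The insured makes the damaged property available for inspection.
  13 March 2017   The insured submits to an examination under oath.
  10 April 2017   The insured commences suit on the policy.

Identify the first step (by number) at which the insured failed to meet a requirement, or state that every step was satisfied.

Step 5

Step 1: 70 days after 8 September 2016 (when the loss occurs) is 17 November 2016; done 7 October 2016 — timely.
Step 2: the window is 22–67 days after 6 November 2016 (end of the 30-day comment period, which began when first notice of loss is given on 7 October 2016), so 28 November 2016 through 12 January 2017; 2 January 2017 falls inside that range.
Step 3: 20 days after 5 February 2017 (end of the 34-day hold period, which began when the sworn proof of loss is submitted on 2 January 2017) is 25 February 2017; done 24 February 2017 — timely.
Step 4: the earliest permitted date is 13 days after 24 February 2017 (when the property is made available), i.e. 9 March 2017; done 13 March 2017, after the minimum wait.
Step 5: the earliest permitted date is 27 days after 19 March 2017 (end of the 6-day comment period, which began when the examination under oath is completed on 13 March 2017), i.e. 15 April 2017; 10 April 2017 is 5 days before the earliest permitted date.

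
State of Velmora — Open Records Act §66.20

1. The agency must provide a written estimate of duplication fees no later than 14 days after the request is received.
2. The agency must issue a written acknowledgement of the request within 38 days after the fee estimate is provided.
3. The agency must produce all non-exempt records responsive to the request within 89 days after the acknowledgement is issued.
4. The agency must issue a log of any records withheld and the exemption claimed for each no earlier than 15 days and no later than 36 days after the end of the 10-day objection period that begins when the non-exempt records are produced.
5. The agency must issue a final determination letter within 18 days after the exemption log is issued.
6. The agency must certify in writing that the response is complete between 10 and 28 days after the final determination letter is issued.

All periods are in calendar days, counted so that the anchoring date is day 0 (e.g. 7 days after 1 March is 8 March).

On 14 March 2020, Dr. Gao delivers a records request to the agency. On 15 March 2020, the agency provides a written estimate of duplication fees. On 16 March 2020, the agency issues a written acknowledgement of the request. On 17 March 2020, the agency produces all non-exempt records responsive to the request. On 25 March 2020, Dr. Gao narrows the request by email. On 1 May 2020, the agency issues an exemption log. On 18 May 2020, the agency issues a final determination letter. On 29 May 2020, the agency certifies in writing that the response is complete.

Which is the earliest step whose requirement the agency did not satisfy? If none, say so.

Step 1 — counting 14 days from 14 March 2020 (when the request is received) gives a deadline of 28 March 2020; completed 15 March 2020, before the deadline.
Step 2 — counting 38 days from 15 March 2020 (when the fee estimate is provided) gives a deadline of 22 April 2020; completed 16 March 2020, before the deadline.
Step 3 — counting 89 days from 16 March 2020 (when the acknowledgement is issued) gives a deadline of 13 June 2020; completed 17 March 2020, before the deadline.
Step 4 — 15 and 36 days from 27 March 2020 (end of the 10-day objection period, which began when the non-exempt records are produced on 17 March 2020) are 11 April 2020 and 2 May 2020 respectively; done 1 May 2020 — within the window.
Step 5 — counting 18 days from 1 May 2020 (when the exemption log is issued) gives a deadline of 19 May 2020; completed 18 May 2020, before the deadline.
Step 6 — 10 and 28 days from 18 May 2020 (when the final determination letter is issued) are 28 May 2020 and 15 June 2020 respectively; done 29 May 2020, which is between those dates.

None — every step was satisfied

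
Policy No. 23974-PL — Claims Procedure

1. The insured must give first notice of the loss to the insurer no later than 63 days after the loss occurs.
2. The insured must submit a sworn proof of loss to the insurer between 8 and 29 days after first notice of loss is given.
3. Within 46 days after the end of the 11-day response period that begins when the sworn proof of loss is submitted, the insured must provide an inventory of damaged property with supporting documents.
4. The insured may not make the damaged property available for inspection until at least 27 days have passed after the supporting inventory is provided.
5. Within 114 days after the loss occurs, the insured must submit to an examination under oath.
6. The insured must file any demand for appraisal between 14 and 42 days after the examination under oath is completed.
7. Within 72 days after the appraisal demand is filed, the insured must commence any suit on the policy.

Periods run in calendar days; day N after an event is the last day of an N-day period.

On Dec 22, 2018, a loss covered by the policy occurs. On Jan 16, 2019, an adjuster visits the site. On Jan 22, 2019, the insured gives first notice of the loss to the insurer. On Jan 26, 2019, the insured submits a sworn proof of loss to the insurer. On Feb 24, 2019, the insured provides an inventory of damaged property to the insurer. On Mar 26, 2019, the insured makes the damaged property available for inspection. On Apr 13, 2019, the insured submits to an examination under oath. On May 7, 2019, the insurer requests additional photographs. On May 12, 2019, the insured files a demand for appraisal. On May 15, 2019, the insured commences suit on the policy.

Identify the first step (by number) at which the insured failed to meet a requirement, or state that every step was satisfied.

Step 2

Step 1 — counting 63 days from Dec 22, 2018 (when the loss occurs) gives a deadline of Feb 23, 2019; Jan 22, 2019 is within that limit.
Step 2 — 8 and 29 days from Jan 22, 2019 (when first notice of loss is given) are Jan 30, 2019 and Feb 20, 2019 respectively; done Jan 26, 2019 — 4 days before the window opened.
The analysis stops there.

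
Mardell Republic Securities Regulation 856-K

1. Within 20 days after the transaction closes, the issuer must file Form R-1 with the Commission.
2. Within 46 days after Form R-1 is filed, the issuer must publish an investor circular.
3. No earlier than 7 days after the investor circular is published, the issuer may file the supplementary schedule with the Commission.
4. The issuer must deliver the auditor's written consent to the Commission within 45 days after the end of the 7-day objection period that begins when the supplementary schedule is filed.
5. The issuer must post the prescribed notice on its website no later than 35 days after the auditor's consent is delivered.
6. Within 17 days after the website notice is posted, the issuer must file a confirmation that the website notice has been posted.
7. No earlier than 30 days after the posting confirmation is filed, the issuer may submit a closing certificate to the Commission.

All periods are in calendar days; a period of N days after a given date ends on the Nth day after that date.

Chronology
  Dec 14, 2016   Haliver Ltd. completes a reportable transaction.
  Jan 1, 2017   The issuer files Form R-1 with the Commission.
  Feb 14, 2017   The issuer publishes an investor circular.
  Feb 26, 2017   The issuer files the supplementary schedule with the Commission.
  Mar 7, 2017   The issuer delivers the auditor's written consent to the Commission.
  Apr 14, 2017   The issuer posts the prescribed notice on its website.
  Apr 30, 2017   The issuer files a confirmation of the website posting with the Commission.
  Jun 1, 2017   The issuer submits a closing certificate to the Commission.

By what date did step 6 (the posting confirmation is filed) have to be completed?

May 1, 2017

Step 6 runs from Apr 14, 2017, when the website notice is posted. 17 days after Apr 14, 2017 is May 1, 2017.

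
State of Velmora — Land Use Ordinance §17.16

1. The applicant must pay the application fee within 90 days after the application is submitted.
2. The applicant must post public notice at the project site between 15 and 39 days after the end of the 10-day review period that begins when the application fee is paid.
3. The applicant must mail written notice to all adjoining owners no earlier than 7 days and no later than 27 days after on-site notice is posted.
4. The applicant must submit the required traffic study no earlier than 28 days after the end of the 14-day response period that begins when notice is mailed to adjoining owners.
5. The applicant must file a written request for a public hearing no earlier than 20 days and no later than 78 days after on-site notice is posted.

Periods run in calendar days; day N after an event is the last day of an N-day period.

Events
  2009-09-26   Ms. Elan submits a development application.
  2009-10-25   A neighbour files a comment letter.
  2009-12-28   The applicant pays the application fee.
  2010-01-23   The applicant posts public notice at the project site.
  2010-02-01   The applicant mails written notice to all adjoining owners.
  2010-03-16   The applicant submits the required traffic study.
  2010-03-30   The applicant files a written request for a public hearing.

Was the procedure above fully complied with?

Step 1 — counting 90 days from 2009-09-26 (when the application is submitted) gives a deadline of 2009-12-25; 2009-12-28 misses that deadline by 3 days.
The procedure was therefore not followed at step 1.

No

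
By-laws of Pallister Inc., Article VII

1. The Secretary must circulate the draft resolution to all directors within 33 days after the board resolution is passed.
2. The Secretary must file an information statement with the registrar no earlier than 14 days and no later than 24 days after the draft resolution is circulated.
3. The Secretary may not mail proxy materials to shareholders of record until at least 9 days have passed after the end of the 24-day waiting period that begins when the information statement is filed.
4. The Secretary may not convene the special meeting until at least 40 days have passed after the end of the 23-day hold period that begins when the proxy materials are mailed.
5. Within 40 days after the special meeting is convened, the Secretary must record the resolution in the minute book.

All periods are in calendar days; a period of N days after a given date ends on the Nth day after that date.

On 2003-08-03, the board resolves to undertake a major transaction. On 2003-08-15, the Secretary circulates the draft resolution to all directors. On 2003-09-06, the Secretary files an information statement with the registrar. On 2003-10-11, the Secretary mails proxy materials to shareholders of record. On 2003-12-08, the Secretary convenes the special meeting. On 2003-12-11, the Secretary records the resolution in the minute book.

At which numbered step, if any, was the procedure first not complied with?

(1) due by 2003-08-03 + 33 days = 2003-09-05; done 2003-08-15 — timely.
(2) the permitted window runs from 2003-08-15 + 14 = 2003-08-29 to 2003-08-15 + 24 = 2003-09-08; done 2003-09-06, which is between those dates.
(3) permitted from 2003-09-30 + 9 days = 2003-10-09 onward; done 2003-10-11 — permitted.
(4) permitted from 2003-11-03 + 40 days = 2003-12-13 onward; 2003-12-08 is 5 days before the earliest permitted date.

Step 4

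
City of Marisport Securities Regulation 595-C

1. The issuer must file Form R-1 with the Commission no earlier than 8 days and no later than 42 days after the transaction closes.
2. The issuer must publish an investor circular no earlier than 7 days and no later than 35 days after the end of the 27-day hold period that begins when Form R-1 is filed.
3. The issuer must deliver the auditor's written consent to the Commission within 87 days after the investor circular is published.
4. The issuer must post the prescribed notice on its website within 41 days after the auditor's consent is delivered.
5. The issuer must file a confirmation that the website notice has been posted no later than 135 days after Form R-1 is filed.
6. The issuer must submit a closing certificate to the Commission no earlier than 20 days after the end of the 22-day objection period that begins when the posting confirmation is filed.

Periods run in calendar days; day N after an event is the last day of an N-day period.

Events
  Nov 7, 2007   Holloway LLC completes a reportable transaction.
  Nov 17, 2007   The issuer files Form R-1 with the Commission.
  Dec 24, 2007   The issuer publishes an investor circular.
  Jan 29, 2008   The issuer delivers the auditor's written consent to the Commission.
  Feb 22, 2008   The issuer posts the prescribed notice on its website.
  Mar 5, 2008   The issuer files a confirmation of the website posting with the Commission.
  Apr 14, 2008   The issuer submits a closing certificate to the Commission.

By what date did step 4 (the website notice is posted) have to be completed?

Step 4 runs from Jan 29, 2008, when the auditor's consent is delivered. 41 days after Jan 29, 2008 is Mar 10, 2008.

Mar 10, 2008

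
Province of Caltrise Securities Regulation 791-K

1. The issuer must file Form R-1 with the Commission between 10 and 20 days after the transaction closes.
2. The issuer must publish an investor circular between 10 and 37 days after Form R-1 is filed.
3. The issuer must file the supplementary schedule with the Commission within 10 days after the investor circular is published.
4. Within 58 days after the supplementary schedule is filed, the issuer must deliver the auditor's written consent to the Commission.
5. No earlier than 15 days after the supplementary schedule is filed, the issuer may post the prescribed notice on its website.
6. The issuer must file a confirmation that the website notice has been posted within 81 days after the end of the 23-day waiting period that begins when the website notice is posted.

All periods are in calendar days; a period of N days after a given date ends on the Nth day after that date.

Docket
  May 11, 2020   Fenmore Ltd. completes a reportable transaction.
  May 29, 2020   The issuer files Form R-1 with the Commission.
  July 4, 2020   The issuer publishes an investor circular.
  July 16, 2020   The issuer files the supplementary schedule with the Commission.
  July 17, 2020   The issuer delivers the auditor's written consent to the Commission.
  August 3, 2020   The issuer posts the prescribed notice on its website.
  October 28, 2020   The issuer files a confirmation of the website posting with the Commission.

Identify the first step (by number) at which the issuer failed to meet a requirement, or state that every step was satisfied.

Step 1 — 10 and 20 days from May 11, 2020 (when the transaction closes) are May 21, 2020 and May 31, 2020 respectively; done May 29, 2020, which is between those dates.
Step 2 — 10 and 37 days from May 29, 2020 (when Form R-1 is filed) are June 8, 2020 and July 5, 2020 respectively; done July 4, 2020, which is between those dates.
Step 3 — counting 10 days from July 4, 2020 (when the investor circular is published) gives a deadline of July 14, 2020; not done until July 16, 2020, 2 days after the deadline.

Step 3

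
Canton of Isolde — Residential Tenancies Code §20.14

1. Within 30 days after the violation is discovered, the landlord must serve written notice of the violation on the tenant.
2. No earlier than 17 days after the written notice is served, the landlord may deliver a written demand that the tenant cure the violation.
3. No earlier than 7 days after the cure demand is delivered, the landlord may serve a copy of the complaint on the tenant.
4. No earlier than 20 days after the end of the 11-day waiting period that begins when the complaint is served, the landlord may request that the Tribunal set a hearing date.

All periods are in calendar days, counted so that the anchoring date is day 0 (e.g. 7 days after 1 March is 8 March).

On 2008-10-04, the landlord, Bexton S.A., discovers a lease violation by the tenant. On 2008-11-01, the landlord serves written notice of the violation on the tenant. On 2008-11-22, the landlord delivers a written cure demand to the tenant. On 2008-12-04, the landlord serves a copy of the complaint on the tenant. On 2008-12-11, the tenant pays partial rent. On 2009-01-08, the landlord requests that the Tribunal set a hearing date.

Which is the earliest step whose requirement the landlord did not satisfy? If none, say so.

(1) due by 2008-10-04 + 30 days = 2008-11-03; done 2008-11-01 — timely.
(2) permitted from 2008-11-01 + 17 days = 2008-11-18 onward; done 2008-11-22, after the minimum wait.
(3) permitted from 2008-11-22 + 7 days = 2008-11-29 onward; done 2008-12-04 — permitted.
(4) permitted from 2008-12-15 + 20 days = 2009-01-04 onward; done 2009-01-08 — permitted.

None — every step was satisfied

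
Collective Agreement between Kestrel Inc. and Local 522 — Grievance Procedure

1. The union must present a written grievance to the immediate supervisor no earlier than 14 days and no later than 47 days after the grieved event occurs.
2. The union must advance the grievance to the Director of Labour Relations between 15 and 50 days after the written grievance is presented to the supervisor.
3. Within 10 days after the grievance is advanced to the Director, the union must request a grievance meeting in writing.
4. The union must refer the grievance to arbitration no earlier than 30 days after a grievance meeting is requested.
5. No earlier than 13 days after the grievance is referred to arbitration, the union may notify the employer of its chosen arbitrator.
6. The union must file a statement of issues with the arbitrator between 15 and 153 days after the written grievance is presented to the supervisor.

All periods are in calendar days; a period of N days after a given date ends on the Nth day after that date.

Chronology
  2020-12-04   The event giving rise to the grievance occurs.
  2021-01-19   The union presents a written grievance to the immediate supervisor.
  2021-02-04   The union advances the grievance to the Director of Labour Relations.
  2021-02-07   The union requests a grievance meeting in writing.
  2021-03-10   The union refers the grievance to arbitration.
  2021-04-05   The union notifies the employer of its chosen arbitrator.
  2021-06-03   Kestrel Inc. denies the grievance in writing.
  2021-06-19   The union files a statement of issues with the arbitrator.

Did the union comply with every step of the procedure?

(1) the permitted window runs from 2020-12-04 + 14 = 2020-12-18 to 2020-12-04 + 47 = 2021-01-20; done 2021-01-19 — within the window.
(2) the permitted window runs from 2021-01-19 + 15 = 2021-02-03 to 2021-01-19 + 50 = 2021-03-10; 2021-02-04 falls inside that range.
(3) due by 2021-02-04 + 10 days = 2021-02-14; completed 2021-02-07, before the deadline.
(4) permitted from 2021-02-07 + 30 days = 2021-03-09 onward; done 2021-03-10, after the minimum wait.
(5) permitted from 2021-03-10 + 13 days = 2021-03-23 onward; 2021-04-05 is on or after that date.
(6) the permitted window runs from 2021-01-19 + 15 = 2021-02-03 to 2021-01-19 + 153 = 2021-06-21; done 2021-06-19 — within the window.

Yes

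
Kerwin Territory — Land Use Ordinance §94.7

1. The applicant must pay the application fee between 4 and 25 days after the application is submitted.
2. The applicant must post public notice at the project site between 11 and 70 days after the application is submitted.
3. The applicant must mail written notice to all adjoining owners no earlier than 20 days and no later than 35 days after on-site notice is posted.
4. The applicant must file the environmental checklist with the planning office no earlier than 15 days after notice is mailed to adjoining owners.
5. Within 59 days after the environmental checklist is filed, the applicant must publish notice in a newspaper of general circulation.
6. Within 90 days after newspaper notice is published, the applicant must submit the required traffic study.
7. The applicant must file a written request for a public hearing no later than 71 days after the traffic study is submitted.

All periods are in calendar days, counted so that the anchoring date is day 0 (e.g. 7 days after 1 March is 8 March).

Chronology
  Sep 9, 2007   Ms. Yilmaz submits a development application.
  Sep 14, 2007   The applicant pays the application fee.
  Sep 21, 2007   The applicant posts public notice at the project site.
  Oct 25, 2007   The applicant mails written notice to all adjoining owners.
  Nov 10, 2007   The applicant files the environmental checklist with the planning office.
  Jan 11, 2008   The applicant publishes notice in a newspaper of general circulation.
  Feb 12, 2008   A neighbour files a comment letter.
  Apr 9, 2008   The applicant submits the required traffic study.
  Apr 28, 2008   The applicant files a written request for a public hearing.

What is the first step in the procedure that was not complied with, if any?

Step 5

(1) the permitted window runs from Sep 9, 2007 + 4 = Sep 13, 2007 to Sep 9, 2007 + 25 = Oct 4, 2007; Sep 14, 2007 falls inside that range.
(2) the permitted window runs from Sep 9, 2007 + 11 = Sep 20, 2007 to Sep 9, 2007 + 70 = Nov 18, 2007; done Sep 21, 2007 — within the window.
(3) the permitted window runs from Sep 21, 2007 + 20 = Oct 11, 2007 to Sep 21, 2007 + 35 = Oct 26, 2007; done Oct 25, 2007, which is between those dates.
(4) permitted from Oct 25, 2007 + 15 days = Nov 9, 2007 onward; done Nov 10, 2007, after the minimum wait.
(5) due by Nov 10, 2007 + 59 days = Jan 8, 2008; not done until Jan 11, 2008, 3 days after the deadline.
Later steps need not be reached.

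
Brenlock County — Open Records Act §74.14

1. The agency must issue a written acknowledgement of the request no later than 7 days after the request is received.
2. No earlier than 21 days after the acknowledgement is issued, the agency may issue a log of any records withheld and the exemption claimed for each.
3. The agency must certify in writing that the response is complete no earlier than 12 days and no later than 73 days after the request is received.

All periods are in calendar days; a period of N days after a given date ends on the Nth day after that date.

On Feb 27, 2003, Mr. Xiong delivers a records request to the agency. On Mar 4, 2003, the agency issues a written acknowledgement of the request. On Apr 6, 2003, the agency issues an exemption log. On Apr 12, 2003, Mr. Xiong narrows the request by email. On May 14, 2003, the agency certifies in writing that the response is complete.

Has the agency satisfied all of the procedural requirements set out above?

No

(1) due by Feb 27, 2003 + 7 days = Mar 6, 2003; done Mar 4, 2003 — timely.
(2) permitted from Mar 4, 2003 + 21 days = Mar 25, 2003 onward; done Apr 6, 2003 — permitted.
(3) the permitted window runs from Feb 27, 2003 + 12 = Mar 11, 2003 to Feb 27, 2003 + 73 = May 11, 2003; done May 14, 2003 — 3 days after the window closed.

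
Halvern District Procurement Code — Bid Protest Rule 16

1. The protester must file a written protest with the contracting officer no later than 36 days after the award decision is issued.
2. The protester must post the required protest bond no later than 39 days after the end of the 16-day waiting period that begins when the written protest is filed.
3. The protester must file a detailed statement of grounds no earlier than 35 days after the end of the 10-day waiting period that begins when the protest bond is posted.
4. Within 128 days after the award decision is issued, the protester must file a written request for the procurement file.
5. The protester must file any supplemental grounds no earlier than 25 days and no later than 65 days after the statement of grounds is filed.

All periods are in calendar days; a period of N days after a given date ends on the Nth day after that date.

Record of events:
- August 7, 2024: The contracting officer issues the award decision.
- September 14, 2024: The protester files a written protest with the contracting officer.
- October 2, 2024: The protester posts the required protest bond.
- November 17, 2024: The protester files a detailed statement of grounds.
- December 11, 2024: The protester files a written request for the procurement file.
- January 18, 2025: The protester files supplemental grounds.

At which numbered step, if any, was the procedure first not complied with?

Step 1: 36 days after August 7, 2024 (when the award decision is issued) is September 12, 2024; done September 14, 2024 — 2 days late.

Step 1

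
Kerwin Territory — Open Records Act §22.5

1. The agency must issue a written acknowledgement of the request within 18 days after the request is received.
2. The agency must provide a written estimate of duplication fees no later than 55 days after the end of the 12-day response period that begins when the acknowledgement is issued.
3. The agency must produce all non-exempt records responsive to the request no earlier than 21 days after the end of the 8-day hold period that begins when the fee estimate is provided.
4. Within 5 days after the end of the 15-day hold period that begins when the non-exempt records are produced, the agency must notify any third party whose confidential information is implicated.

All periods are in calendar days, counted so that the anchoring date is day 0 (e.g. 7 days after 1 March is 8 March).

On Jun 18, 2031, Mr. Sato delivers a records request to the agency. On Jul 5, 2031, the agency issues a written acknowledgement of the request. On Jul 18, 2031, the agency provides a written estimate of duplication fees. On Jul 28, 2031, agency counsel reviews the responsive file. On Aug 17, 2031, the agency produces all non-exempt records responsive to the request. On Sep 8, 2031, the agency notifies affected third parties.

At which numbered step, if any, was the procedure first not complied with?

Step 4

Step 1: 18 days after Jun 18, 2031 (when the request is received) is Jul 6, 2031; completed Jul 5, 2031, before the deadline.
Step 2: 55 days after Jul 17, 2031 (end of the 12-day response period, which began when the acknowledgement is issued on Jul 5, 2031) is Sep 10, 2031; Jul 18, 2031 is within that limit.
Step 3: the earliest permitted date is 21 days after Jul 26, 2031 (end of the 8-day hold period, which began when the fee estimate is provided on Jul 18, 2031), i.e. Aug 16, 2031; Aug 17, 2031 is on or after that date.
Step 4: 5 days after Sep 1, 2031 (end of the 15-day hold period, which began when the non-exempt records are produced on Aug 17, 2031) is Sep 6, 2031; done Sep 8, 2031 — 2 days late.
The analysis stops there.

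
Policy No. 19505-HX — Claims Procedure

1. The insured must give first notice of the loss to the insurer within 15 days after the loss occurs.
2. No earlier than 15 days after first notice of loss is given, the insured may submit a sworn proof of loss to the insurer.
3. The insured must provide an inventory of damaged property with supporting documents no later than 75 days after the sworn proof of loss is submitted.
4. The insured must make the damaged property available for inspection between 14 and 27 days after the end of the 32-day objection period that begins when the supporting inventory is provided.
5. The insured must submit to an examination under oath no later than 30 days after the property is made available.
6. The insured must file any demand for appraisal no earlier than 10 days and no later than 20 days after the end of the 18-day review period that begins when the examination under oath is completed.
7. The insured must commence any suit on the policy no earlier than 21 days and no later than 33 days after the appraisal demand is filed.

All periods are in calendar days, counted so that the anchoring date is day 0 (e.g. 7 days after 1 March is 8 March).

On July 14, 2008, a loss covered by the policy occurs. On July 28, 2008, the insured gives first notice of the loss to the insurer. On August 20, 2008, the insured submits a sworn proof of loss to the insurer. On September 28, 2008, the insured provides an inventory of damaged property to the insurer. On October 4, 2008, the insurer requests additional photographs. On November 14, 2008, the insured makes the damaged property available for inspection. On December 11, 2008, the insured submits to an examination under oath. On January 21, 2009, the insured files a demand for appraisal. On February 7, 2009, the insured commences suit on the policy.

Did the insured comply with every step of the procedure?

Step 1 — counting 15 days from July 14, 2008 (when the loss occurs) gives a deadline of July 29, 2008; completed July 28, 2008, before the deadline.
Step 2 — must wait 15 days from July 28, 2008 (when first notice of loss is given), so not before August 12, 2008; done August 20, 2008, after the minimum wait.
Step 3 — counting 75 days from August 20, 2008 (when the sworn proof of loss is submitted) gives a deadline of November 3, 2008; done September 28, 2008 — timely.
Step 4 — 14 and 27 days from October 30, 2008 (end of the 32-day objection period, which began when the supporting inventory is provided on September 28, 2008) are November 13, 2008 and November 26, 2008 respectively; done November 14, 2008 — within the window.
Step 5 — counting 30 days from November 14, 2008 (when the property is made available) gives a deadline of December 14, 2008; done December 11, 2008 — timely.
Step 6 — 10 and 20 days from December 29, 2008 (end of the 18-day review period, which began when the examination under oath is completed on December 11, 2008) are January 8, 2009 and January 18, 2009 respectively; January 21, 2009 is 3 days past the end of the window.
No need to go further; step 6 was not satisfied.

No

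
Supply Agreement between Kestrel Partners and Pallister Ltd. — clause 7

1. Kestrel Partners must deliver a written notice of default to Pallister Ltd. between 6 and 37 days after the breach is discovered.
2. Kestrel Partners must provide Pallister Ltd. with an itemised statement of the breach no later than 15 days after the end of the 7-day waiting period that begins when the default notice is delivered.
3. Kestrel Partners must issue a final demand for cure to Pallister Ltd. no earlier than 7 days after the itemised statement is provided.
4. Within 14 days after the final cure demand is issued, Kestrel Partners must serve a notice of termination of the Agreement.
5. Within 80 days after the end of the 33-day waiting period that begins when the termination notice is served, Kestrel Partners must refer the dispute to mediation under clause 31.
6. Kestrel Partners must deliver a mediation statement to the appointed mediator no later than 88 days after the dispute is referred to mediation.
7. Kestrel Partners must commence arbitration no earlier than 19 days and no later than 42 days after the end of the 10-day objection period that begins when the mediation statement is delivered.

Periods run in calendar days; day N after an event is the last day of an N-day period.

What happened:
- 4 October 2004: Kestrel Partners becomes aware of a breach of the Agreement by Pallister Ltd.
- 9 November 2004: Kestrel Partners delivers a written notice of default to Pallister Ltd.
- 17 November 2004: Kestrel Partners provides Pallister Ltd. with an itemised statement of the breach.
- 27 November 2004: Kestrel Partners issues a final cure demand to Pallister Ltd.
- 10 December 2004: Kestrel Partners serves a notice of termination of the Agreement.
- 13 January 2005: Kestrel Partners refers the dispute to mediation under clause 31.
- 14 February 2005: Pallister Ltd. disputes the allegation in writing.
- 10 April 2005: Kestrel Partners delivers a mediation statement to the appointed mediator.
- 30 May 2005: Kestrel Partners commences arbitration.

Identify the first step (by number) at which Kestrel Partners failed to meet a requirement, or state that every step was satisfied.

Step 1: the window is 6–37 days after 4 October 2004 (when the breach is discovered), so 10 October 2004 through 10 November 2004; done 9 November 2004 — within the window.
Step 2: 15 days after 16 November 2004 (end of the 7-day waiting period, which began when the default notice is delivered on 9 November 2004) is 1 December 2004; done 17 November 2004 — timely.
Step 3: the earliest permitted date is 7 days after 17 November 2004 (when the itemised statement is provided), i.e. 24 November 2004; done 27 November 2004 — permitted.
Step 4: 14 days after 27 November 2004 (when the final cure demand is issued) is 11 December 2004; completed 10 December 2004, before the deadline.
Step 5: 80 days after 12 January 2005 (end of the 33-day waiting period, which began when the termination notice is served on 10 December 2004) is 2 April 2005; done 13 January 2005 — timely.
Step 6: 88 days after 13 January 2005 (when the dispute is referred to mediation) is 11 April 2005; completed 10 April 2005, before the deadline.
Step 7: the window is 19–42 days after 20 April 2005 (end of the 10-day objection period, which began when the mediation statement is delivered on 10 April 2005), so 9 May 2005 through 1 June 2005; done 30 May 2005 — within the window.

None — every step was satisfied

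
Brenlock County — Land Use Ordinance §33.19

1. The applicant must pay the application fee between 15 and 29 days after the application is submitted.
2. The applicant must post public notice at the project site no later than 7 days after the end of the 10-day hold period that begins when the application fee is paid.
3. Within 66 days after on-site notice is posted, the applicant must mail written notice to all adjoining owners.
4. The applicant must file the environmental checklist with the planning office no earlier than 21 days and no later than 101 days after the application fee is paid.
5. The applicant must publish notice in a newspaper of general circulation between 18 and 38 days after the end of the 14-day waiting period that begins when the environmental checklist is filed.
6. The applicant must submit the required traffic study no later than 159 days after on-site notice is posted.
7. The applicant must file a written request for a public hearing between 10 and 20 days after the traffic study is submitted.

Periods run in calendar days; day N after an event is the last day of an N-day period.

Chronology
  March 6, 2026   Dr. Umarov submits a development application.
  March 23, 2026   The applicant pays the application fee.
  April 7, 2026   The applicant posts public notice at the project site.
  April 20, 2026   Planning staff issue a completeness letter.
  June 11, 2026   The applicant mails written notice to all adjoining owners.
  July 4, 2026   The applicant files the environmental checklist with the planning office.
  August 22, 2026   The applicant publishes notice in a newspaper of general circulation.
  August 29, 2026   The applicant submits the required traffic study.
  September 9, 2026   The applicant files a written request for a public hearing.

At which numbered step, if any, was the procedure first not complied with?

(1) the permitted window runs from March 6, 2026 + 15 = March 21, 2026 to March 6, 2026 + 29 = April 4, 2026; done March 23, 2026, which is between those dates.
(2) due by April 2, 2026 + 7 days = April 9, 2026; completed April 7, 2026, before the deadline.
(3) due by April 7, 2026 + 66 days = June 12, 2026; done June 11, 2026 — timely.
(4) the permitted window runs from March 23, 2026 + 21 = April 13, 2026 to March 23, 2026 + 101 = July 2, 2026; done July 4, 2026 — 2 days after the window closed.
No need to go further; step 4 was not satisfied.

Step 4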